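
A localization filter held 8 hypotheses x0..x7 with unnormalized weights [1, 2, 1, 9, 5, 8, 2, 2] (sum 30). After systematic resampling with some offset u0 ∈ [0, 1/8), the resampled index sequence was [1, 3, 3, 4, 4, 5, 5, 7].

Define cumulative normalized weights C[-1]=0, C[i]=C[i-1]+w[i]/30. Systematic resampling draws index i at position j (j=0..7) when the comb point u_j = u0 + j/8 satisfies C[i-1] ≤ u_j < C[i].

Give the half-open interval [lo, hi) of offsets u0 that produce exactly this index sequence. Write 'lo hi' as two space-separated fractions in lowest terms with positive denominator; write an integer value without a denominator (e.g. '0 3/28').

7/120 1/10

C = [1/30, 1/10, 2/15, 13/30, 3/5, 13/15, 14/15, 1]
j=0 picked index 1: u0 ∈ [1/30, 1/10)
j=1 picked index 3: u0 ∈ [1/120, 37/120)
j=2 picked index 3: u0 ∈ [-7/60, 11/60)
j=3 picked index 4: u0 ∈ [7/120, 9/40)
j=4 picked index 4: u0 ∈ [-1/15, 1/10)
j=5 picked index 5: u0 ∈ [-1/40, 29/120)
j=6 picked index 5: u0 ∈ [-3/20, 7/60)
j=7 picked index 7: u0 ∈ [7/120, 1/8)
intersection: [7/120, 1/10)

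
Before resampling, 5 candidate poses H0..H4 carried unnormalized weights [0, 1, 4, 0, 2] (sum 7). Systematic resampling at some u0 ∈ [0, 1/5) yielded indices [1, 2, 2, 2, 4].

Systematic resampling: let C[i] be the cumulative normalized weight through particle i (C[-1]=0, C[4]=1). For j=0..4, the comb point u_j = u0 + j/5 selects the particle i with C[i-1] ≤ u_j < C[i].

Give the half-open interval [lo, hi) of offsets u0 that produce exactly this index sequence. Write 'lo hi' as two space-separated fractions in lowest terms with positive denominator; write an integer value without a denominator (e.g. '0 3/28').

0 4/35

C = [0, 1/7, 5/7, 5/7, 1]
j=0 picked index 1: u0 ∈ [0, 1/7)
j=1 picked index 2: u0 ∈ [-2/35, 18/35)
j=2 picked index 2: u0 ∈ [-9/35, 11/35)
j=3 picked index 2: u0 ∈ [-16/35, 4/35)
j=4 picked index 4: u0 ∈ [-3/35, 1/5)
intersection: [0, 4/35)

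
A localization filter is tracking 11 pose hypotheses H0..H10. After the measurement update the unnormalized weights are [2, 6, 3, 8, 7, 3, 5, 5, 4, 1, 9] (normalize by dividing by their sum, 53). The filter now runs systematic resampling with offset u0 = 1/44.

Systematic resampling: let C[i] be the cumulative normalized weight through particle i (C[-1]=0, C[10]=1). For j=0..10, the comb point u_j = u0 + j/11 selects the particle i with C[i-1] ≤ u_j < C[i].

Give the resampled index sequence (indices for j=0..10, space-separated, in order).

C = [2/53, 8/53, 11/53, 19/53, 26/53, 29/53, 34/53, 39/53, 43/53, 44/53, 1]
j=0: u_0=1/44 ∈ [0, 2/53) → index 0
j=1: u_1=5/44 ∈ [2/53, 8/53) → index 1
j=2: u_2=9/44 ∈ [8/53, 11/53) → index 2
j=3: u_3=13/44 ∈ [11/53, 19/53) → index 3
j=4: u_4=17/44 ∈ [19/53, 26/53) → index 4
j=5: u_5=21/44 ∈ [19/53, 26/53) → index 4
j=6: u_6=25/44 ∈ [29/53, 34/53) → index 6
j=7: u_7=29/44 ∈ [34/53, 39/53) → index 7
j=8: u_8=3/4 ∈ [39/53, 43/53) → index 8
j=9: u_9=37/44 ∈ [44/53, 1) → index 10
j=10: u_10=41/44 ∈ [44/53, 1) → index 10

0 1 2 3 4 4 6 7 8 10 10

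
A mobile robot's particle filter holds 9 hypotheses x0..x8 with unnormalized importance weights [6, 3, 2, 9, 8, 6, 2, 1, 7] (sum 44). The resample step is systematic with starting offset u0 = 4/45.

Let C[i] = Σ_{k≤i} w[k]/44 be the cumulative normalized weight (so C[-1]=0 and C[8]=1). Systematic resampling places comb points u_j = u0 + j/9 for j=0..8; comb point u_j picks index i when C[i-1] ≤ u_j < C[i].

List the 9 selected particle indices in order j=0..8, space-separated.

C = [3/22, 9/44, 1/4, 5/11, 7/11, 17/22, 9/11, 37/44, 1]
j=0: u_0=4/45 ∈ [0, 3/22) → index 0
j=1: u_1=1/5 ∈ [3/22, 9/44) → index 1
j=2: u_2=14/45 ∈ [1/4, 5/11) → index 3
j=3: u_3=19/45 ∈ [1/4, 5/11) → index 3
j=4: u_4=8/15 ∈ [5/11, 7/11) → index 4
j=5: u_5=29/45 ∈ [7/11, 17/22) → index 5
j=6: u_6=34/45 ∈ [7/11, 17/22) → index 5
j=7: u_7=13/15 ∈ [37/44, 1) → index 8
j=8: u_8=44/45 ∈ [37/44, 1) → index 8

0 1 3 3 4 5 5 8 8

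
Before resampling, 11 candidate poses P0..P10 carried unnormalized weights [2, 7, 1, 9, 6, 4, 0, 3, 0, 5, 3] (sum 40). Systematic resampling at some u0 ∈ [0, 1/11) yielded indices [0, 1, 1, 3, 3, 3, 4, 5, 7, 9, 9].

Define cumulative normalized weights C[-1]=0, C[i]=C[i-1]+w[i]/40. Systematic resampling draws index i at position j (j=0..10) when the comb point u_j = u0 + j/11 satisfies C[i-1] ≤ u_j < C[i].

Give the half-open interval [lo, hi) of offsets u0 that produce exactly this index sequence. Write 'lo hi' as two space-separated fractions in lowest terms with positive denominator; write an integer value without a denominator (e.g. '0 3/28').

C = [1/20, 9/40, 1/4, 19/40, 5/8, 29/40, 29/40, 4/5, 4/5, 37/40, 1]
j=0 picked index 0: u0 ∈ [0, 1/20)
j=1 picked index 1: u0 ∈ [-9/220, 59/440)
j=2 picked index 1: u0 ∈ [-29/220, 19/440)
j=3 picked index 3: u0 ∈ [-1/44, 89/440)
j=4 picked index 3: u0 ∈ [-5/44, 49/440)
j=5 picked index 3: u0 ∈ [-9/44, 9/440)
j=6 picked index 4: u0 ∈ [-31/440, 7/88)
j=7 picked index 5: u0 ∈ [-1/88, 39/440)
j=8 picked index 7: u0 ∈ [-1/440, 4/55)
j=9 picked index 9: u0 ∈ [-1/55, 47/440)
j=10 picked index 9: u0 ∈ [-6/55, 7/440)
intersection: [0, 7/440)

0 7/440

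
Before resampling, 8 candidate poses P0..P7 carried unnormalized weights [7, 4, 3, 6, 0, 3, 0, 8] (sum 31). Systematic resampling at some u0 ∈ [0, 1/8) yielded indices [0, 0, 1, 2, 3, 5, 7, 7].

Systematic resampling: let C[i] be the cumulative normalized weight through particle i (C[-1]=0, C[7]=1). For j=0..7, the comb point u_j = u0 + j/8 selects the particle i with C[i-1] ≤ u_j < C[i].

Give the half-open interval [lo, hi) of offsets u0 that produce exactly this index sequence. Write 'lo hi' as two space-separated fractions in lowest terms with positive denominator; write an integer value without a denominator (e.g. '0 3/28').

5/248 19/248

C = [7/31, 11/31, 14/31, 20/31, 20/31, 23/31, 23/31, 1]
j=0 picked index 0: u0 ∈ [0, 7/31)
j=1 picked index 0: u0 ∈ [-1/8, 25/248)
j=2 picked index 1: u0 ∈ [-3/124, 13/124)
j=3 picked index 2: u0 ∈ [-5/248, 19/248)
j=4 picked index 3: u0 ∈ [-3/62, 9/62)
j=5 picked index 5: u0 ∈ [5/248, 29/248)
j=6 picked index 7: u0 ∈ [-1/124, 1/4)
j=7 picked index 7: u0 ∈ [-33/248, 1/8)
intersection: [5/248, 19/248)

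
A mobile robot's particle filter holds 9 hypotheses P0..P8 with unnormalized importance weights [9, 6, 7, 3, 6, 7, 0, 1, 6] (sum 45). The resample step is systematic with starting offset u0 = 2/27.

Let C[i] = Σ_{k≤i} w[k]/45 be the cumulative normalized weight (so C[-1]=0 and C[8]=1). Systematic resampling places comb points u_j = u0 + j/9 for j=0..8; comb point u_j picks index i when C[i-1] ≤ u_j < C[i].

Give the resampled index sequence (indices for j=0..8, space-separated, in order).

C = [1/5, 1/3, 22/45, 5/9, 31/45, 38/45, 38/45, 13/15, 1]
j=0: u_0=2/27 ∈ [0, 1/5) → index 0
j=1: u_1=5/27 ∈ [0, 1/5) → index 0
j=2: u_2=8/27 ∈ [1/5, 1/3) → index 1
j=3: u_3=11/27 ∈ [1/3, 22/45) → index 2
j=4: u_4=14/27 ∈ [22/45, 5/9) → index 3
j=5: u_5=17/27 ∈ [5/9, 31/45) → index 4
j=6: u_6=20/27 ∈ [31/45, 38/45) → index 5
j=7: u_7=23/27 ∈ [38/45, 13/15) → index 7
j=8: u_8=26/27 ∈ [13/15, 1) → index 8

0 0 1 2 3 4 5 7 8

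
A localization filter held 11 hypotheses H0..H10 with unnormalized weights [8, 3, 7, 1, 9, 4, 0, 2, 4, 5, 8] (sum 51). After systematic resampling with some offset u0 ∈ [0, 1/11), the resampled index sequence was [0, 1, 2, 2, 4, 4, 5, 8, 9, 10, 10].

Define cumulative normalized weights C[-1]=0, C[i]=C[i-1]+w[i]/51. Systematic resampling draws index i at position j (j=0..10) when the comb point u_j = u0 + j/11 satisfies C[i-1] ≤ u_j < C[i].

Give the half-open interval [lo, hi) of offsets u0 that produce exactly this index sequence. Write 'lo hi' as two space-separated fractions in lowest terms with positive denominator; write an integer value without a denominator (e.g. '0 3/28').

C = [8/51, 11/51, 6/17, 19/51, 28/51, 32/51, 32/51, 2/3, 38/51, 43/51, 1]
j=0 picked index 0: u0 ∈ [0, 8/51)
j=1 picked index 1: u0 ∈ [37/561, 70/561)
j=2 picked index 2: u0 ∈ [19/561, 32/187)
j=3 picked index 2: u0 ∈ [-32/561, 15/187)
j=4 picked index 4: u0 ∈ [5/561, 104/561)
j=5 picked index 4: u0 ∈ [-46/561, 53/561)
j=6 picked index 5: u0 ∈ [2/561, 46/561)
j=7 picked index 8: u0 ∈ [1/33, 61/561)
j=8 picked index 9: u0 ∈ [10/561, 65/561)
j=9 picked index 10: u0 ∈ [14/561, 2/11)
j=10 picked index 10: u0 ∈ [-37/561, 1/11)
intersection: [37/561, 15/187)

37/561 15/187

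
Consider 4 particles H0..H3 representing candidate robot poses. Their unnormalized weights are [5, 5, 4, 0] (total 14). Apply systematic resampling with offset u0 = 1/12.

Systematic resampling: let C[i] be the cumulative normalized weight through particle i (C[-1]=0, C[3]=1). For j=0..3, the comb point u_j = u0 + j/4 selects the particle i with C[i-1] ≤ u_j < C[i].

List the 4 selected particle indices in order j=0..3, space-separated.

0 0 1 2

C = [5/14, 5/7, 1, 1]
j=0: u_0=1/12 ∈ [0, 5/14) → index 0
j=1: u_1=1/3 ∈ [0, 5/14) → index 0
j=2: u_2=7/12 ∈ [5/14, 5/7) → index 1
j=3: u_3=5/6 ∈ [5/7, 1) → index 2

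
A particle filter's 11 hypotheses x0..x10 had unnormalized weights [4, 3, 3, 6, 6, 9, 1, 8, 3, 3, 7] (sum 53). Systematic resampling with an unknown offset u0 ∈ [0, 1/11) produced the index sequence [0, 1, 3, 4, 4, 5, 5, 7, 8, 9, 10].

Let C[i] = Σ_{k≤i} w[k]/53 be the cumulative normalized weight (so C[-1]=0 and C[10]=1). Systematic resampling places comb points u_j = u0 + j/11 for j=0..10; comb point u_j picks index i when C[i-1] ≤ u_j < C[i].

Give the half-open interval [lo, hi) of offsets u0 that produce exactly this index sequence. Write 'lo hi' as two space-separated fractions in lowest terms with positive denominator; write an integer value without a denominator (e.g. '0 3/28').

C = [4/53, 7/53, 10/53, 16/53, 22/53, 31/53, 32/53, 40/53, 43/53, 46/53, 1]
j=0 picked index 0: u0 ∈ [0, 4/53)
j=1 picked index 1: u0 ∈ [-9/583, 24/583)
j=2 picked index 3: u0 ∈ [4/583, 70/583)
j=3 picked index 4: u0 ∈ [17/583, 83/583)
j=4 picked index 4: u0 ∈ [-36/583, 30/583)
j=5 picked index 5: u0 ∈ [-23/583, 76/583)
j=6 picked index 5: u0 ∈ [-76/583, 23/583)
j=7 picked index 7: u0 ∈ [-19/583, 69/583)
j=8 picked index 8: u0 ∈ [16/583, 49/583)
j=9 picked index 9: u0 ∈ [-4/583, 29/583)
j=10 picked index 10: u0 ∈ [-24/583, 1/11)
intersection: [17/583, 23/583)

17/583 23/583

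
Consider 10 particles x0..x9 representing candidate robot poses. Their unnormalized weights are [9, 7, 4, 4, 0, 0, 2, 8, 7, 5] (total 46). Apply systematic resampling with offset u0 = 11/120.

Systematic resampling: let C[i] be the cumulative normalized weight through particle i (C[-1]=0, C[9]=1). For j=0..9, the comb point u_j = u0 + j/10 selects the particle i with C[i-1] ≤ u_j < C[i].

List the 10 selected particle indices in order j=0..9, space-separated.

0 0 1 2 3 7 7 8 9 9

C = [9/46, 8/23, 10/23, 12/23, 12/23, 12/23, 13/23, 17/23, 41/46, 1]
j=0: u_0=11/120 ∈ [0, 9/46) → index 0
j=1: u_1=23/120 ∈ [0, 9/46) → index 0
j=2: u_2=7/24 ∈ [9/46, 8/23) → index 1
j=3: u_3=47/120 ∈ [8/23, 10/23) → index 2
j=4: u_4=59/120 ∈ [10/23, 12/23) → index 3
j=5: u_5=71/120 ∈ [13/23, 17/23) → index 7
j=6: u_6=83/120 ∈ [13/23, 17/23) → index 7
j=7: u_7=19/24 ∈ [17/23, 41/46) → index 8
j=8: u_8=107/120 ∈ [41/46, 1) → index 9
j=9: u_9=119/120 ∈ [41/46, 1) → index 9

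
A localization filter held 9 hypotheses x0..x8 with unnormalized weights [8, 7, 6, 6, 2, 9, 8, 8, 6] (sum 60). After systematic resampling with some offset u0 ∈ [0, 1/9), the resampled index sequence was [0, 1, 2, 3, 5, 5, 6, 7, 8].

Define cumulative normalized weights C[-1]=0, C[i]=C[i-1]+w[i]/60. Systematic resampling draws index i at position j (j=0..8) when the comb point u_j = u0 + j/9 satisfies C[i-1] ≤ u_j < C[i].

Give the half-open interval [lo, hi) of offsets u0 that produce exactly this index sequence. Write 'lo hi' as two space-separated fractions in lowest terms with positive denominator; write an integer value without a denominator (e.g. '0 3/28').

C = [2/15, 1/4, 7/20, 9/20, 29/60, 19/30, 23/30, 9/10, 1]
j=0 picked index 0: u0 ∈ [0, 2/15)
j=1 picked index 1: u0 ∈ [1/45, 5/36)
j=2 picked index 2: u0 ∈ [1/36, 23/180)
j=3 picked index 3: u0 ∈ [1/60, 7/60)
j=4 picked index 5: u0 ∈ [7/180, 17/90)
j=5 picked index 5: u0 ∈ [-13/180, 7/90)
j=6 picked index 6: u0 ∈ [-1/30, 1/10)
j=7 picked index 7: u0 ∈ [-1/90, 11/90)
j=8 picked index 8: u0 ∈ [1/90, 1/9)
intersection: [7/180, 7/90)

7/180 7/90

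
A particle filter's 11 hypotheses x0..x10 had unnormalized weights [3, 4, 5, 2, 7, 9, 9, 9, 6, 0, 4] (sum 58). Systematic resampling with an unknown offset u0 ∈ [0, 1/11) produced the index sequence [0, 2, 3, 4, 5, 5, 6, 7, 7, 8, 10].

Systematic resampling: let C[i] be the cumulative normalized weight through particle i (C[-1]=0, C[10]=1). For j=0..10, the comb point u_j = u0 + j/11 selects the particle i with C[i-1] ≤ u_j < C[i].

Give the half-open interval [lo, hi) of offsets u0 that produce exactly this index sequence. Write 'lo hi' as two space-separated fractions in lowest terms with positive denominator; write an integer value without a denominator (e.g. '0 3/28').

C = [3/58, 7/58, 6/29, 7/29, 21/58, 15/29, 39/58, 24/29, 27/29, 27/29, 1]
j=0 picked index 0: u0 ∈ [0, 3/58)
j=1 picked index 2: u0 ∈ [19/638, 37/319)
j=2 picked index 3: u0 ∈ [8/319, 19/319)
j=3 picked index 4: u0 ∈ [-10/319, 57/638)
j=4 picked index 5: u0 ∈ [-1/638, 49/319)
j=5 picked index 5: u0 ∈ [-59/638, 20/319)
j=6 picked index 6: u0 ∈ [-9/319, 81/638)
j=7 picked index 7: u0 ∈ [23/638, 61/319)
j=8 picked index 7: u0 ∈ [-35/638, 32/319)
j=9 picked index 8: u0 ∈ [3/319, 36/319)
j=10 picked index 10: u0 ∈ [7/319, 1/11)
intersection: [23/638, 3/58)

23/638 3/58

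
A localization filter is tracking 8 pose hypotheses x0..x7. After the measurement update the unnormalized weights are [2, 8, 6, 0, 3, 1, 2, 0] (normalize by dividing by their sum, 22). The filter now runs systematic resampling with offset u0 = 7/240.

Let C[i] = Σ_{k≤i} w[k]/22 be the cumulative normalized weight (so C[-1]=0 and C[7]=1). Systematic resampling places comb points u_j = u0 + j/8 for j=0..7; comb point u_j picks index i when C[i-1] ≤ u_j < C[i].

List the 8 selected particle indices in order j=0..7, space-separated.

0 1 1 1 2 2 4 5

C = [1/11, 5/11, 8/11, 8/11, 19/22, 10/11, 1, 1]
j=0: u_0=7/240 ∈ [0, 1/11) → index 0
j=1: u_1=37/240 ∈ [1/11, 5/11) → index 1
j=2: u_2=67/240 ∈ [1/11, 5/11) → index 1
j=3: u_3=97/240 ∈ [1/11, 5/11) → index 1
j=4: u_4=127/240 ∈ [5/11, 8/11) → index 2
j=5: u_5=157/240 ∈ [5/11, 8/11) → index 2
j=6: u_6=187/240 ∈ [8/11, 19/22) → index 4
j=7: u_7=217/240 ∈ [19/22, 10/11) → index 5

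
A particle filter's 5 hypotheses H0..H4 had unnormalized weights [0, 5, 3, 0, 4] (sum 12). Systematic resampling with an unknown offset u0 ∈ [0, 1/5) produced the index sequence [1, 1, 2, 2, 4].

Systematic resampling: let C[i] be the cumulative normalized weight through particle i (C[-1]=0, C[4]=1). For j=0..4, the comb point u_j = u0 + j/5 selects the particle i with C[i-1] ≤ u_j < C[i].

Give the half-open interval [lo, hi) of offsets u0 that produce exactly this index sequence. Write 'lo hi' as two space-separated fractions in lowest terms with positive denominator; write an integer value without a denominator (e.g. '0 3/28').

C = [0, 5/12, 2/3, 2/3, 1]
j=0 picked index 1: u0 ∈ [0, 5/12)
j=1 picked index 1: u0 ∈ [-1/5, 13/60)
j=2 picked index 2: u0 ∈ [1/60, 4/15)
j=3 picked index 2: u0 ∈ [-11/60, 1/15)
j=4 picked index 4: u0 ∈ [-2/15, 1/5)
intersection: [1/60, 1/15)

1/60 1/15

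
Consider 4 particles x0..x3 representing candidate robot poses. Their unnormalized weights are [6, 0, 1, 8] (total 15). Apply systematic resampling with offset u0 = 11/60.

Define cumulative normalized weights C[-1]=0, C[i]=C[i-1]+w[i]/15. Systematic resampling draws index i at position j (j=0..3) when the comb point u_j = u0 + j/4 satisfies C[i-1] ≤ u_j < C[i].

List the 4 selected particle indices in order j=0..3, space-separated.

0 2 3 3

C = [2/5, 2/5, 7/15, 1]
j=0: u_0=11/60 ∈ [0, 2/5) → index 0
j=1: u_1=13/30 ∈ [2/5, 7/15) → index 2
j=2: u_2=41/60 ∈ [7/15, 1) → index 3
j=3: u_3=14/15 ∈ [7/15, 1) → index 3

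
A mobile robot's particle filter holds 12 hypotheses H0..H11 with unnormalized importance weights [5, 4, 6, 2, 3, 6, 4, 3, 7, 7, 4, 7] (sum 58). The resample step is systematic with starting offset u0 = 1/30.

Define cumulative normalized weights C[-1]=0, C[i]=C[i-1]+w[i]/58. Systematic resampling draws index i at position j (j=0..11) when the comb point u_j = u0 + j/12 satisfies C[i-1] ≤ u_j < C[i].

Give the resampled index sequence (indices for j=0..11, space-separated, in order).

0 1 2 3 5 6 7 8 9 9 10 11

C = [5/58, 9/58, 15/58, 17/58, 10/29, 13/29, 15/29, 33/58, 20/29, 47/58, 51/58, 1]
j=0: u_0=1/30 ∈ [0, 5/58) → index 0
j=1: u_1=7/60 ∈ [5/58, 9/58) → index 1
j=2: u_2=1/5 ∈ [9/58, 15/58) → index 2
j=3: u_3=17/60 ∈ [15/58, 17/58) → index 3
j=4: u_4=11/30 ∈ [10/29, 13/29) → index 5
j=5: u_5=9/20 ∈ [13/29, 15/29) → index 6
j=6: u_6=8/15 ∈ [15/29, 33/58) → index 7
j=7: u_7=37/60 ∈ [33/58, 20/29) → index 8
j=8: u_8=7/10 ∈ [20/29, 47/58) → index 9
j=9: u_9=47/60 ∈ [20/29, 47/58) → index 9
j=10: u_10=13/15 ∈ [47/58, 51/58) → index 10
j=11: u_11=19/20 ∈ [51/58, 1) → index 11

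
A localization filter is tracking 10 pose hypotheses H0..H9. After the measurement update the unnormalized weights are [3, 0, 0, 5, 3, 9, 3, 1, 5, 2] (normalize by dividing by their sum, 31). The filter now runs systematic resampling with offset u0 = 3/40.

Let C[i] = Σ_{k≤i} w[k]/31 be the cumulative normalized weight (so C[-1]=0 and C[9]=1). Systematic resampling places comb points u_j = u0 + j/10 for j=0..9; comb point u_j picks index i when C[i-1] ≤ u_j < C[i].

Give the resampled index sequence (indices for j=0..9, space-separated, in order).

C = [3/31, 3/31, 3/31, 8/31, 11/31, 20/31, 23/31, 24/31, 29/31, 1]
j=0: u_0=3/40 ∈ [0, 3/31) → index 0
j=1: u_1=7/40 ∈ [3/31, 8/31) → index 3
j=2: u_2=11/40 ∈ [8/31, 11/31) → index 4
j=3: u_3=3/8 ∈ [11/31, 20/31) → index 5
j=4: u_4=19/40 ∈ [11/31, 20/31) → index 5
j=5: u_5=23/40 ∈ [11/31, 20/31) → index 5
j=6: u_6=27/40 ∈ [20/31, 23/31) → index 6
j=7: u_7=31/40 ∈ [24/31, 29/31) → index 8
j=8: u_8=7/8 ∈ [24/31, 29/31) → index 8
j=9: u_9=39/40 ∈ [29/31, 1) → index 9

0 3 4 5 5 5 6 8 8 9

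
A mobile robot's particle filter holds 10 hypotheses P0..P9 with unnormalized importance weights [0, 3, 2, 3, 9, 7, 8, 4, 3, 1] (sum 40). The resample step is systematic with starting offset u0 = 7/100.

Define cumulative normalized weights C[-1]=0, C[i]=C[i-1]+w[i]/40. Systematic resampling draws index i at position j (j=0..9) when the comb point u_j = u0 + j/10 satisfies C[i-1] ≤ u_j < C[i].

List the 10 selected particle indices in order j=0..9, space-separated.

1 3 4 4 5 5 6 6 7 8

C = [0, 3/40, 1/8, 1/5, 17/40, 3/5, 4/5, 9/10, 39/40, 1]
j=0: u_0=7/100 ∈ [0, 3/40) → index 1
j=1: u_1=17/100 ∈ [1/8, 1/5) → index 3
j=2: u_2=27/100 ∈ [1/5, 17/40) → index 4
j=3: u_3=37/100 ∈ [1/5, 17/40) → index 4
j=4: u_4=47/100 ∈ [17/40, 3/5) → index 5
j=5: u_5=57/100 ∈ [17/40, 3/5) → index 5
j=6: u_6=67/100 ∈ [3/5, 4/5) → index 6
j=7: u_7=77/100 ∈ [3/5, 4/5) → index 6
j=8: u_8=87/100 ∈ [4/5, 9/10) → index 7
j=9: u_9=97/100 ∈ [9/10, 39/40) → index 8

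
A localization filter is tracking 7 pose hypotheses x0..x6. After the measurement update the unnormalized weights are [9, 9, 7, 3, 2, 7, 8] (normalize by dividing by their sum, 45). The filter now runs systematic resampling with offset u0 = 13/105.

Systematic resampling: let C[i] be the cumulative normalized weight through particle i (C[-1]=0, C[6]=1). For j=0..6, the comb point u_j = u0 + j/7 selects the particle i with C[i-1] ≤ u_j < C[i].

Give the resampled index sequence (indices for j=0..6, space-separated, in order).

C = [1/5, 2/5, 5/9, 28/45, 2/3, 37/45, 1]
j=0: u_0=13/105 ∈ [0, 1/5) → index 0
j=1: u_1=4/15 ∈ [1/5, 2/5) → index 1
j=2: u_2=43/105 ∈ [2/5, 5/9) → index 2
j=3: u_3=58/105 ∈ [2/5, 5/9) → index 2
j=4: u_4=73/105 ∈ [2/3, 37/45) → index 5
j=5: u_5=88/105 ∈ [37/45, 1) → index 6
j=6: u_6=103/105 ∈ [37/45, 1) → index 6

0 1 2 2 5 6 6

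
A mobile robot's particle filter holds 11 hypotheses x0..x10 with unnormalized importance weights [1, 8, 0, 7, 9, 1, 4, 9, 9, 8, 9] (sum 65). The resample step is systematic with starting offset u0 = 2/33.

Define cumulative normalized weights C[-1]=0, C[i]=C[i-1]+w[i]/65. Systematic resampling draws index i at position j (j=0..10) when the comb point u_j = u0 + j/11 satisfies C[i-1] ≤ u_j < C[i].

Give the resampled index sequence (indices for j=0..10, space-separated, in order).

C = [1/65, 9/65, 9/65, 16/65, 5/13, 2/5, 6/13, 3/5, 48/65, 56/65, 1]
j=0: u_0=2/33 ∈ [1/65, 9/65) → index 1
j=1: u_1=5/33 ∈ [9/65, 16/65) → index 3
j=2: u_2=8/33 ∈ [9/65, 16/65) → index 3
j=3: u_3=1/3 ∈ [16/65, 5/13) → index 4
j=4: u_4=14/33 ∈ [2/5, 6/13) → index 6
j=5: u_5=17/33 ∈ [6/13, 3/5) → index 7
j=6: u_6=20/33 ∈ [3/5, 48/65) → index 8
j=7: u_7=23/33 ∈ [3/5, 48/65) → index 8
j=8: u_8=26/33 ∈ [48/65, 56/65) → index 9
j=9: u_9=29/33 ∈ [56/65, 1) → index 10
j=10: u_10=32/33 ∈ [56/65, 1) → index 10

1 3 3 4 6 7 8 8 9 10 10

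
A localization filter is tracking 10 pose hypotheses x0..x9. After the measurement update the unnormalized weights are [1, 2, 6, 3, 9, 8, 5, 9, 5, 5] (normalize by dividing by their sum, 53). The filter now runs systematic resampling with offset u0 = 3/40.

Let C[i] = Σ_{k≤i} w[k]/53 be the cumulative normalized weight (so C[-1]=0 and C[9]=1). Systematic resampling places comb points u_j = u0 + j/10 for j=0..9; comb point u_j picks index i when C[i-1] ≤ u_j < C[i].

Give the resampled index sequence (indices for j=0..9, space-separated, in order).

2 3 4 4 5 6 7 7 8 9

C = [1/53, 3/53, 9/53, 12/53, 21/53, 29/53, 34/53, 43/53, 48/53, 1]
j=0: u_0=3/40 ∈ [3/53, 9/53) → index 2
j=1: u_1=7/40 ∈ [9/53, 12/53) → index 3
j=2: u_2=11/40 ∈ [12/53, 21/53) → index 4
j=3: u_3=3/8 ∈ [12/53, 21/53) → index 4
j=4: u_4=19/40 ∈ [21/53, 29/53) → index 5
j=5: u_5=23/40 ∈ [29/53, 34/53) → index 6
j=6: u_6=27/40 ∈ [34/53, 43/53) → index 7
j=7: u_7=31/40 ∈ [34/53, 43/53) → index 7
j=8: u_8=7/8 ∈ [43/53, 48/53) → index 8
j=9: u_9=39/40 ∈ [48/53, 1) → index 9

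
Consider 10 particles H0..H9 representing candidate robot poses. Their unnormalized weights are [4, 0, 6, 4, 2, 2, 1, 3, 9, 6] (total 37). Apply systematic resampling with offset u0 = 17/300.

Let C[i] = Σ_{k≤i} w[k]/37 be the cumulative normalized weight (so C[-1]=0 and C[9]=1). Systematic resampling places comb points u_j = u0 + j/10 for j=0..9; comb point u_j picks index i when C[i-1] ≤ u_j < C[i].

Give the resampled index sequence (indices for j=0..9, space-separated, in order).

0 2 2 3 5 7 8 8 9 9

C = [4/37, 4/37, 10/37, 14/37, 16/37, 18/37, 19/37, 22/37, 31/37, 1]
j=0: u_0=17/300 ∈ [0, 4/37) → index 0
j=1: u_1=47/300 ∈ [4/37, 10/37) → index 2
j=2: u_2=77/300 ∈ [4/37, 10/37) → index 2
j=3: u_3=107/300 ∈ [10/37, 14/37) → index 3
j=4: u_4=137/300 ∈ [16/37, 18/37) → index 5
j=5: u_5=167/300 ∈ [19/37, 22/37) → index 7
j=6: u_6=197/300 ∈ [22/37, 31/37) → index 8
j=7: u_7=227/300 ∈ [22/37, 31/37) → index 8
j=8: u_8=257/300 ∈ [31/37, 1) → index 9
j=9: u_9=287/300 ∈ [31/37, 1) → index 9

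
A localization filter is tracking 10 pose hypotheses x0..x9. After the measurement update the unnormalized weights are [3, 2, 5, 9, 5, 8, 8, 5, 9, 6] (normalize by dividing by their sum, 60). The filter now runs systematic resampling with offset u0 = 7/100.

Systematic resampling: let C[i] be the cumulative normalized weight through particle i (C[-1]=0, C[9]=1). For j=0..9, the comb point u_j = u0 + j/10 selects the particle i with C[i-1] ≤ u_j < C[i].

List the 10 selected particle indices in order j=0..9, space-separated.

1 3 3 4 5 6 7 8 8 9

C = [1/20, 1/12, 1/6, 19/60, 2/5, 8/15, 2/3, 3/4, 9/10, 1]
j=0: u_0=7/100 ∈ [1/20, 1/12) → index 1
j=1: u_1=17/100 ∈ [1/6, 19/60) → index 3
j=2: u_2=27/100 ∈ [1/6, 19/60) → index 3
j=3: u_3=37/100 ∈ [19/60, 2/5) → index 4
j=4: u_4=47/100 ∈ [2/5, 8/15) → index 5
j=5: u_5=57/100 ∈ [8/15, 2/3) → index 6
j=6: u_6=67/100 ∈ [2/3, 3/4) → index 7
j=7: u_7=77/100 ∈ [3/4, 9/10) → index 8
j=8: u_8=87/100 ∈ [3/4, 9/10) → index 8
j=9: u_9=97/100 ∈ [9/10, 1) → index 9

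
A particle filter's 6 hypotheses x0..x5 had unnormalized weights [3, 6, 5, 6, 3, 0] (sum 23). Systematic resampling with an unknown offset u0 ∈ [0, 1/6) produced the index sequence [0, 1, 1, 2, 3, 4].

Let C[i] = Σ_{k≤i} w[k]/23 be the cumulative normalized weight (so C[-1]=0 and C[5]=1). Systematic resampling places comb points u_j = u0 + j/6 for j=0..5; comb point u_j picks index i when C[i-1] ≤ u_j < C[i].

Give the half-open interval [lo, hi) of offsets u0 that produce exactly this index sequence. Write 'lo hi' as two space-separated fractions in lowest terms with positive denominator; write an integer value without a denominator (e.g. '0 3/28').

5/138 4/69

C = [3/23, 9/23, 14/23, 20/23, 1, 1]
j=0 picked index 0: u0 ∈ [0, 3/23)
j=1 picked index 1: u0 ∈ [-5/138, 31/138)
j=2 picked index 1: u0 ∈ [-14/69, 4/69)
j=3 picked index 2: u0 ∈ [-5/46, 5/46)
j=4 picked index 3: u0 ∈ [-4/69, 14/69)
j=5 picked index 4: u0 ∈ [5/138, 1/6)
intersection: [5/138, 4/69)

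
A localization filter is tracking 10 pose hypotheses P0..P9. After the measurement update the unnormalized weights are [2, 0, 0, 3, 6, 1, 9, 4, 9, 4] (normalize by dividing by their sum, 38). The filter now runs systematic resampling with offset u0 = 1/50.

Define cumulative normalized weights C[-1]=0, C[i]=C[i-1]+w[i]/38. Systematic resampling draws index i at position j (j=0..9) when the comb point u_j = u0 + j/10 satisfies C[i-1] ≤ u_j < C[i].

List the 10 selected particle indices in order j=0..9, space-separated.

C = [1/19, 1/19, 1/19, 5/38, 11/38, 6/19, 21/38, 25/38, 17/19, 1]
j=0: u_0=1/50 ∈ [0, 1/19) → index 0
j=1: u_1=3/25 ∈ [1/19, 5/38) → index 3
j=2: u_2=11/50 ∈ [5/38, 11/38) → index 4
j=3: u_3=8/25 ∈ [6/19, 21/38) → index 6
j=4: u_4=21/50 ∈ [6/19, 21/38) → index 6
j=5: u_5=13/25 ∈ [6/19, 21/38) → index 6
j=6: u_6=31/50 ∈ [21/38, 25/38) → index 7
j=7: u_7=18/25 ∈ [25/38, 17/19) → index 8
j=8: u_8=41/50 ∈ [25/38, 17/19) → index 8
j=9: u_9=23/25 ∈ [17/19, 1) → index 9

0 3 4 6 6 6 7 8 8 9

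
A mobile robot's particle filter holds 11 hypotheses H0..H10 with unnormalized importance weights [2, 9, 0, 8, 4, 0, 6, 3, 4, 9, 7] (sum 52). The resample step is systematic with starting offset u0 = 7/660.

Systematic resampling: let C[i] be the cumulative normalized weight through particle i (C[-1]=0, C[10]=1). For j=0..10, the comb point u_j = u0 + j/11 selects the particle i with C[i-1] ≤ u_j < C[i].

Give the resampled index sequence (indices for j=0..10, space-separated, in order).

C = [1/26, 11/52, 11/52, 19/52, 23/52, 23/52, 29/52, 8/13, 9/13, 45/52, 1]
j=0: u_0=7/660 ∈ [0, 1/26) → index 0
j=1: u_1=67/660 ∈ [1/26, 11/52) → index 1
j=2: u_2=127/660 ∈ [1/26, 11/52) → index 1
j=3: u_3=17/60 ∈ [11/52, 19/52) → index 3
j=4: u_4=247/660 ∈ [19/52, 23/52) → index 4
j=5: u_5=307/660 ∈ [23/52, 29/52) → index 6
j=6: u_6=367/660 ∈ [23/52, 29/52) → index 6
j=7: u_7=427/660 ∈ [8/13, 9/13) → index 8
j=8: u_8=487/660 ∈ [9/13, 45/52) → index 9
j=9: u_9=547/660 ∈ [9/13, 45/52) → index 9
j=10: u_10=607/660 ∈ [45/52, 1) → index 10

0 1 1 3 4 6 6 8 9 9 10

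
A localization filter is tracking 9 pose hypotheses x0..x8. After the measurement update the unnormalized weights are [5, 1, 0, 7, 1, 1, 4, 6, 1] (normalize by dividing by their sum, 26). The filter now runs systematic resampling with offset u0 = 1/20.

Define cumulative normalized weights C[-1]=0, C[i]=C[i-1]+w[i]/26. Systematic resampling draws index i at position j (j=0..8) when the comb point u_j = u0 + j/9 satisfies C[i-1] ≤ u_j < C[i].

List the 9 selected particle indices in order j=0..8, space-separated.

0 0 3 3 3 6 6 7 7

C = [5/26, 3/13, 3/13, 1/2, 7/13, 15/26, 19/26, 25/26, 1]
j=0: u_0=1/20 ∈ [0, 5/26) → index 0
j=1: u_1=29/180 ∈ [0, 5/26) → index 0
j=2: u_2=49/180 ∈ [3/13, 1/2) → index 3
j=3: u_3=23/60 ∈ [3/13, 1/2) → index 3
j=4: u_4=89/180 ∈ [3/13, 1/2) → index 3
j=5: u_5=109/180 ∈ [15/26, 19/26) → index 6
j=6: u_6=43/60 ∈ [15/26, 19/26) → index 6
j=7: u_7=149/180 ∈ [19/26, 25/26) → index 7
j=8: u_8=169/180 ∈ [19/26, 25/26) → index 7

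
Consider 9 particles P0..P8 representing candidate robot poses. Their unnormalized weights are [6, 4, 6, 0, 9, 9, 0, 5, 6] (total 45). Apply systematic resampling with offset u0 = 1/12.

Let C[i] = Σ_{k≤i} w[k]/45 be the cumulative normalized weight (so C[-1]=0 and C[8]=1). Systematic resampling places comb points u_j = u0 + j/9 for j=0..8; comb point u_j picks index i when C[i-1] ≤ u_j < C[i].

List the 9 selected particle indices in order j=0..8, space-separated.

C = [2/15, 2/9, 16/45, 16/45, 5/9, 34/45, 34/45, 13/15, 1]
j=0: u_0=1/12 ∈ [0, 2/15) → index 0
j=1: u_1=7/36 ∈ [2/15, 2/9) → index 1
j=2: u_2=11/36 ∈ [2/9, 16/45) → index 2
j=3: u_3=5/12 ∈ [16/45, 5/9) → index 4
j=4: u_4=19/36 ∈ [16/45, 5/9) → index 4
j=5: u_5=23/36 ∈ [5/9, 34/45) → index 5
j=6: u_6=3/4 ∈ [5/9, 34/45) → index 5
j=7: u_7=31/36 ∈ [34/45, 13/15) → index 7
j=8: u_8=35/36 ∈ [13/15, 1) → index 8

0 1 2 4 4 5 5 7 8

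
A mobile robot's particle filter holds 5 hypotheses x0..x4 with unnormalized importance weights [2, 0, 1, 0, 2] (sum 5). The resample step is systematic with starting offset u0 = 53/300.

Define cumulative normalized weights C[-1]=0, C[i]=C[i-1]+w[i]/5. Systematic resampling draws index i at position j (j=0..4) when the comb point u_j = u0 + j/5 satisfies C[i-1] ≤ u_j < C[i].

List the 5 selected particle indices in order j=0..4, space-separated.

C = [2/5, 2/5, 3/5, 3/5, 1]
j=0: u_0=53/300 ∈ [0, 2/5) → index 0
j=1: u_1=113/300 ∈ [0, 2/5) → index 0
j=2: u_2=173/300 ∈ [2/5, 3/5) → index 2
j=3: u_3=233/300 ∈ [3/5, 1) → index 4
j=4: u_4=293/300 ∈ [3/5, 1) → index 4

0 0 2 4 4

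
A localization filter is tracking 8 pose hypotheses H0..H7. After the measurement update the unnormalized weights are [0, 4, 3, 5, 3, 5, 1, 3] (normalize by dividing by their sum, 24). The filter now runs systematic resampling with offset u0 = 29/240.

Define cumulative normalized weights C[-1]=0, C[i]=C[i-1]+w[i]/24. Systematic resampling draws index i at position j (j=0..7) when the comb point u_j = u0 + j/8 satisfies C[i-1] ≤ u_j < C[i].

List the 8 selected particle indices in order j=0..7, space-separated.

C = [0, 1/6, 7/24, 1/2, 5/8, 5/6, 7/8, 1]
j=0: u_0=29/240 ∈ [0, 1/6) → index 1
j=1: u_1=59/240 ∈ [1/6, 7/24) → index 2
j=2: u_2=89/240 ∈ [7/24, 1/2) → index 3
j=3: u_3=119/240 ∈ [7/24, 1/2) → index 3
j=4: u_4=149/240 ∈ [1/2, 5/8) → index 4
j=5: u_5=179/240 ∈ [5/8, 5/6) → index 5
j=6: u_6=209/240 ∈ [5/6, 7/8) → index 6
j=7: u_7=239/240 ∈ [7/8, 1) → index 7

1 2 3 3 4 5 6 7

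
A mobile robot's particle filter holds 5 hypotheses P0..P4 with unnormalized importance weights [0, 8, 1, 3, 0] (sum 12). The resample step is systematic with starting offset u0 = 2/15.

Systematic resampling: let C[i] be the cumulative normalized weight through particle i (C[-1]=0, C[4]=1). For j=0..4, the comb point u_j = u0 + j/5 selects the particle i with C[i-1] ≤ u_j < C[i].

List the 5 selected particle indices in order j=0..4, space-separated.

C = [0, 2/3, 3/4, 1, 1]
j=0: u_0=2/15 ∈ [0, 2/3) → index 1
j=1: u_1=1/3 ∈ [0, 2/3) → index 1
j=2: u_2=8/15 ∈ [0, 2/3) → index 1
j=3: u_3=11/15 ∈ [2/3, 3/4) → index 2
j=4: u_4=14/15 ∈ [3/4, 1) → index 3

1 1 1 2 3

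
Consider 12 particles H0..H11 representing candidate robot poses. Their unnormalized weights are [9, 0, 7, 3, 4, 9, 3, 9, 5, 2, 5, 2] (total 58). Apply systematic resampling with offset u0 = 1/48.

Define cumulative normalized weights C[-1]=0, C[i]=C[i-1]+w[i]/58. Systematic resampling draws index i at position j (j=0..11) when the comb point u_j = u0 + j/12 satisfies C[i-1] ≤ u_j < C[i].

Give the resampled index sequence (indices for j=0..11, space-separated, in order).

0 0 2 2 4 5 5 7 7 8 9 10

C = [9/58, 9/58, 8/29, 19/58, 23/58, 16/29, 35/58, 22/29, 49/58, 51/58, 28/29, 1]
j=0: u_0=1/48 ∈ [0, 9/58) → index 0
j=1: u_1=5/48 ∈ [0, 9/58) → index 0
j=2: u_2=3/16 ∈ [9/58, 8/29) → index 2
j=3: u_3=13/48 ∈ [9/58, 8/29) → index 2
j=4: u_4=17/48 ∈ [19/58, 23/58) → index 4
j=5: u_5=7/16 ∈ [23/58, 16/29) → index 5
j=6: u_6=25/48 ∈ [23/58, 16/29) → index 5
j=7: u_7=29/48 ∈ [35/58, 22/29) → index 7
j=8: u_8=11/16 ∈ [35/58, 22/29) → index 7
j=9: u_9=37/48 ∈ [22/29, 49/58) → index 8
j=10: u_10=41/48 ∈ [49/58, 51/58) → index 9
j=11: u_11=15/16 ∈ [51/58, 28/29) → index 10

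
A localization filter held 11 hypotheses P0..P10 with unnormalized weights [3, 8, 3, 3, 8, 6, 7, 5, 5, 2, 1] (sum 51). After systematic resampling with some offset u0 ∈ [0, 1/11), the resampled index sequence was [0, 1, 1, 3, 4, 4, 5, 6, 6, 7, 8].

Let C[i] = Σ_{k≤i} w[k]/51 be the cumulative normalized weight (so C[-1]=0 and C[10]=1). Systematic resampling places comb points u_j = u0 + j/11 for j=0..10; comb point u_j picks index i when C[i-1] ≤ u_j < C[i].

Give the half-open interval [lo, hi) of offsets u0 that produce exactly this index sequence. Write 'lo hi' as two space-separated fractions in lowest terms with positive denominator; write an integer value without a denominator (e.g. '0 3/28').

1/561 10/561

C = [1/17, 11/51, 14/51, 1/3, 25/51, 31/51, 38/51, 43/51, 16/17, 50/51, 1]
j=0 picked index 0: u0 ∈ [0, 1/17)
j=1 picked index 1: u0 ∈ [-6/187, 70/561)
j=2 picked index 1: u0 ∈ [-23/187, 19/561)
j=3 picked index 3: u0 ∈ [1/561, 2/33)
j=4 picked index 4: u0 ∈ [-1/33, 71/561)
j=5 picked index 4: u0 ∈ [-4/33, 20/561)
j=6 picked index 5: u0 ∈ [-31/561, 35/561)
j=7 picked index 6: u0 ∈ [-16/561, 61/561)
j=8 picked index 6: u0 ∈ [-67/561, 10/561)
j=9 picked index 7: u0 ∈ [-41/561, 14/561)
j=10 picked index 8: u0 ∈ [-37/561, 6/187)
intersection: [1/561, 10/561)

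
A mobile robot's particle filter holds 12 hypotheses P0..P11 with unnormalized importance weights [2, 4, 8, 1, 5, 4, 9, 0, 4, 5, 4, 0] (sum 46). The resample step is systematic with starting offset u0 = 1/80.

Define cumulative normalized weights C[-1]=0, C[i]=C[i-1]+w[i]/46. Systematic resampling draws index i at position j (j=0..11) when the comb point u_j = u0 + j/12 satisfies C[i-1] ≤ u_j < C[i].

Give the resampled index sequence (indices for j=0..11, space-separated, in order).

0 1 2 2 4 4 5 6 6 8 9 10

C = [1/23, 3/23, 7/23, 15/46, 10/23, 12/23, 33/46, 33/46, 37/46, 21/23, 1, 1]
j=0: u_0=1/80 ∈ [0, 1/23) → index 0
j=1: u_1=23/240 ∈ [1/23, 3/23) → index 1
j=2: u_2=43/240 ∈ [3/23, 7/23) → index 2
j=3: u_3=21/80 ∈ [3/23, 7/23) → index 2
j=4: u_4=83/240 ∈ [15/46, 10/23) → index 4
j=5: u_5=103/240 ∈ [15/46, 10/23) → index 4
j=6: u_6=41/80 ∈ [10/23, 12/23) → index 5
j=7: u_7=143/240 ∈ [12/23, 33/46) → index 6
j=8: u_8=163/240 ∈ [12/23, 33/46) → index 6
j=9: u_9=61/80 ∈ [33/46, 37/46) → index 8
j=10: u_10=203/240 ∈ [37/46, 21/23) → index 9
j=11: u_11=223/240 ∈ [21/23, 1) → index 10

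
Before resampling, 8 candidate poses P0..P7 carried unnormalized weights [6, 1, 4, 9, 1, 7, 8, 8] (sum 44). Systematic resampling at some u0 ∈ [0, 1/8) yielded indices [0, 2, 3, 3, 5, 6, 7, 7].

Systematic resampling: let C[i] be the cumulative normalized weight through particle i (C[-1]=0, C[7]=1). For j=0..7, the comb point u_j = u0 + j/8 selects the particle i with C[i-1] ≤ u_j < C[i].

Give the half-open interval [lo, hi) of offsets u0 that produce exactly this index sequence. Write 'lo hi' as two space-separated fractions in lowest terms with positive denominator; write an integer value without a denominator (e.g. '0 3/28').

3/44 7/88

C = [3/22, 7/44, 1/4, 5/11, 21/44, 7/11, 9/11, 1]
j=0 picked index 0: u0 ∈ [0, 3/22)
j=1 picked index 2: u0 ∈ [3/88, 1/8)
j=2 picked index 3: u0 ∈ [0, 9/44)
j=3 picked index 3: u0 ∈ [-1/8, 7/88)
j=4 picked index 5: u0 ∈ [-1/44, 3/22)
j=5 picked index 6: u0 ∈ [1/88, 17/88)
j=6 picked index 7: u0 ∈ [3/44, 1/4)
j=7 picked index 7: u0 ∈ [-5/88, 1/8)
intersection: [3/44, 7/88)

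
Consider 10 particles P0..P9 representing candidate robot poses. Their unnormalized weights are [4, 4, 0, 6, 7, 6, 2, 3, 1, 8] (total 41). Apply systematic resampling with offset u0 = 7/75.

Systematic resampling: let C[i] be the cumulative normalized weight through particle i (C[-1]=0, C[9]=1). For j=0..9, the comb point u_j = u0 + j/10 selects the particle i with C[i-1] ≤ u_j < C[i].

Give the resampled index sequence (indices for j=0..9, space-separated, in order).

0 1 3 4 4 5 6 8 9 9

C = [4/41, 8/41, 8/41, 14/41, 21/41, 27/41, 29/41, 32/41, 33/41, 1]
j=0: u_0=7/75 ∈ [0, 4/41) → index 0
j=1: u_1=29/150 ∈ [4/41, 8/41) → index 1
j=2: u_2=22/75 ∈ [8/41, 14/41) → index 3
j=3: u_3=59/150 ∈ [14/41, 21/41) → index 4
j=4: u_4=37/75 ∈ [14/41, 21/41) → index 4
j=5: u_5=89/150 ∈ [21/41, 27/41) → index 5
j=6: u_6=52/75 ∈ [27/41, 29/41) → index 6
j=7: u_7=119/150 ∈ [32/41, 33/41) → index 8
j=8: u_8=67/75 ∈ [33/41, 1) → index 9
j=9: u_9=149/150 ∈ [33/41, 1) → index 9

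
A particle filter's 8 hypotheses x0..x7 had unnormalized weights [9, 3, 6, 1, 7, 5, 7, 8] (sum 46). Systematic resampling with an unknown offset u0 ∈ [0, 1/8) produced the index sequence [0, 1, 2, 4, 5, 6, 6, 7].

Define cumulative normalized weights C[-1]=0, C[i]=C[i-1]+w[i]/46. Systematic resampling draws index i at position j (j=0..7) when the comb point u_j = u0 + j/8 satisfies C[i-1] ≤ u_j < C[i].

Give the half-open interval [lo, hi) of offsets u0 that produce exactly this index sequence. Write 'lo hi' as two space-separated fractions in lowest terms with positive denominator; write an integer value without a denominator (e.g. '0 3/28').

13/184 7/92

C = [9/46, 6/23, 9/23, 19/46, 13/23, 31/46, 19/23, 1]
j=0 picked index 0: u0 ∈ [0, 9/46)
j=1 picked index 1: u0 ∈ [13/184, 25/184)
j=2 picked index 2: u0 ∈ [1/92, 13/92)
j=3 picked index 4: u0 ∈ [7/184, 35/184)
j=4 picked index 5: u0 ∈ [3/46, 4/23)
j=5 picked index 6: u0 ∈ [9/184, 37/184)
j=6 picked index 6: u0 ∈ [-7/92, 7/92)
j=7 picked index 7: u0 ∈ [-9/184, 1/8)
intersection: [13/184, 7/92)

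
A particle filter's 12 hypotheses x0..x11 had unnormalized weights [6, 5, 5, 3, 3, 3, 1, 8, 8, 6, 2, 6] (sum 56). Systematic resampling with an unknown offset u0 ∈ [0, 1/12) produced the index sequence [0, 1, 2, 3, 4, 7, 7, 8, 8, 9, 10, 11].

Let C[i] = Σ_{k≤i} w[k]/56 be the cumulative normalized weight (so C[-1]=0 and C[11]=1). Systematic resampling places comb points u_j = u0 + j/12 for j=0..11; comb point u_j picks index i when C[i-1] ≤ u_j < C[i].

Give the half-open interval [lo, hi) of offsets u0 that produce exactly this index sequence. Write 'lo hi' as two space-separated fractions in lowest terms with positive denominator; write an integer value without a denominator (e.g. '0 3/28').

1/21 5/84

C = [3/28, 11/56, 2/7, 19/56, 11/28, 25/56, 13/28, 17/28, 3/4, 6/7, 25/28, 1]
j=0 picked index 0: u0 ∈ [0, 3/28)
j=1 picked index 1: u0 ∈ [1/42, 19/168)
j=2 picked index 2: u0 ∈ [5/168, 5/42)
j=3 picked index 3: u0 ∈ [1/28, 5/56)
j=4 picked index 4: u0 ∈ [1/168, 5/84)
j=5 picked index 7: u0 ∈ [1/21, 4/21)
j=6 picked index 7: u0 ∈ [-1/28, 3/28)
j=7 picked index 8: u0 ∈ [1/42, 1/6)
j=8 picked index 8: u0 ∈ [-5/84, 1/12)
j=9 picked index 9: u0 ∈ [0, 3/28)
j=10 picked index 10: u0 ∈ [1/42, 5/84)
j=11 picked index 11: u0 ∈ [-1/42, 1/12)
intersection: [1/21, 5/84)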